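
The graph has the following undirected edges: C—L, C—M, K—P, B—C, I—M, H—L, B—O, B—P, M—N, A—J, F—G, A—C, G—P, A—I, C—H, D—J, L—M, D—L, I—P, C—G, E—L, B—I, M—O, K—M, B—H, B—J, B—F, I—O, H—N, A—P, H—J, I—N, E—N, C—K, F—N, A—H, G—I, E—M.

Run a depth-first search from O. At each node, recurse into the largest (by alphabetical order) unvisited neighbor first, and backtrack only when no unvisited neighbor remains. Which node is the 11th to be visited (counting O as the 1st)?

D

Visit O
O → M
M → N
N → I
I → P
P → K
K → C
C → L
L → H
H → J
J → D
J → B
B → F
F → G
J → A
L → E

Visit order: O, M, N, I, P, K, C, L, H, J, D, B, F, G, A, E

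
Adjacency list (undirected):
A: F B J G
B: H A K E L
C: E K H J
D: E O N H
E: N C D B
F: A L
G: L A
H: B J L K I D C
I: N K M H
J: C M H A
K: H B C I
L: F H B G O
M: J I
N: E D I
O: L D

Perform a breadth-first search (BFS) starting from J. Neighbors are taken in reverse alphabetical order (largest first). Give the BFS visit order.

J, M, H, C, A, I, L, K, D, B, E, G, F, N, O

Visit J; enqueue M, H, C, A → queue [M, H, C, A]
Visit M; enqueue I → queue [H, C, A, I]
Visit H; enqueue L, K, D, B → queue [C, A, I, L, K, D, B]
Visit C; enqueue E → queue [A, I, L, K, D, B, E]
Visit A; enqueue G, F → queue [I, L, K, D, B, E, G, F]
Visit I; enqueue N → queue [L, K, D, B, E, G, F, N]
Visit L; enqueue O → queue [K, D, B, E, G, F, N, O]
Visit K → queue [D, B, E, G, F, N, O]
Visit D → queue [B, E, G, F, N, O]
Visit B → queue [E, G, F, N, O]
Visit E → queue [G, F, N, O]
Visit G → queue [F, N, O]
Visit F → queue [N, O]
Visit N → queue [O]
Visit O → queue []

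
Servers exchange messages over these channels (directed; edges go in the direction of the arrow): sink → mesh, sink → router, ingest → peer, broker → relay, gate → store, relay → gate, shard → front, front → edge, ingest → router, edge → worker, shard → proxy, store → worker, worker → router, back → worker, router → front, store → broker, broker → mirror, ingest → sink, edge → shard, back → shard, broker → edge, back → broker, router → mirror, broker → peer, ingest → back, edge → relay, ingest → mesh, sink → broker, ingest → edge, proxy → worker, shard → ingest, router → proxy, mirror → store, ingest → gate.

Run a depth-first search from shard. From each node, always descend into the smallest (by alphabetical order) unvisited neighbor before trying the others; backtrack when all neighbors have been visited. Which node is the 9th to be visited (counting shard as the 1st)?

peer

Visit shard
shard → front
front → edge
edge → relay
relay → gate
gate → store
store → broker
broker → mirror
broker → peer
store → worker
worker → router
router → proxy
shard → ingest
ingest → back
ingest → mesh
ingest → sink

Visit order: shard, front, edge, relay, gate, store, broker, mirror, peer, worker, router, proxy, ingest, back, mesh, sink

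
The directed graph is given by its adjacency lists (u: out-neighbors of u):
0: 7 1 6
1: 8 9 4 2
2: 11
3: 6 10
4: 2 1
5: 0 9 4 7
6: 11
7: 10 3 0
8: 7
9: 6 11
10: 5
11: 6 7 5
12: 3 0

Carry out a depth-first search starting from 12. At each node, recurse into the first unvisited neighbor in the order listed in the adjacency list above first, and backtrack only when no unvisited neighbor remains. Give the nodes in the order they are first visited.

Visit 12
12 → 3
3 → 6
6 → 11
11 → 7
7 → 10
10 → 5
5 → 0
0 → 1
1 → 8
1 → 9
1 → 4
4 → 2

12 3 6 11 7 10 5 0 1 8 9 4 2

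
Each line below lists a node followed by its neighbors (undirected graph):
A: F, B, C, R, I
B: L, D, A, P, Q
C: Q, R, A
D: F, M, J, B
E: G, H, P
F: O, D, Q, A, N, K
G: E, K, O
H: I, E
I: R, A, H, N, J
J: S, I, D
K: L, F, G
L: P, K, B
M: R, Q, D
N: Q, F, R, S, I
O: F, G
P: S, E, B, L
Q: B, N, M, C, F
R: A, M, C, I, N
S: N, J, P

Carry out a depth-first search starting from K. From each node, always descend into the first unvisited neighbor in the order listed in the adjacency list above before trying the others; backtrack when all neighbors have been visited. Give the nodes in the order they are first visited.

Visit K
K → L
L → P
P → S
S → N
N → Q
Q → B
B → D
D → F
F → O
O → G
G → E
E → H
H → I
I → R
R → A
A → C
R → M
I → J

K, L, P, S, N, Q, B, D, F, O, G, E, H, I, R, A, C, M, J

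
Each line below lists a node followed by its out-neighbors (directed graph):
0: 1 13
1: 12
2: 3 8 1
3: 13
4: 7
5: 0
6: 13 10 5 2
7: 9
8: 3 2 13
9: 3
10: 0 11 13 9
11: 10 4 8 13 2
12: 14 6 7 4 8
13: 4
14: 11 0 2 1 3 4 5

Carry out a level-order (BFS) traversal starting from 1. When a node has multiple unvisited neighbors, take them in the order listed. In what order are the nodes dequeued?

1 12 14 6 7 4 8 11 0 2 3 5 13 10 9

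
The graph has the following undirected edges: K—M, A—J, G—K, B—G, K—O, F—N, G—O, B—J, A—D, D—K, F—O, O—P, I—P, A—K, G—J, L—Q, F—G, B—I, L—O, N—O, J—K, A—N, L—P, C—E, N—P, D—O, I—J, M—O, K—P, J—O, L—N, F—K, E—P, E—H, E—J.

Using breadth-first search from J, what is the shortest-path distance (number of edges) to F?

Level 0: J
Level 1: A, B, E, G, I, K, O
Level 2: C, D, F, H, L, M, N, P
Level 3: Q
F first appears at level 2.

2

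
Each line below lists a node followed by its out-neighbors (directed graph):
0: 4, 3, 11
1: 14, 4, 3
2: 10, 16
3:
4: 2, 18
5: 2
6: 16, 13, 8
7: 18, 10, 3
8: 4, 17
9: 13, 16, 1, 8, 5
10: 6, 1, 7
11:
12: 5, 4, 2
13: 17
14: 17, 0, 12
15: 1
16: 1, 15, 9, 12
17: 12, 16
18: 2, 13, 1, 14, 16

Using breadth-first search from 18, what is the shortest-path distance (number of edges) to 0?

Level 0: 18
Level 1: 1, 2, 13, 14, 16
Level 2: 0, 3, 4, 9, 10, 12, 15, 17
Level 3: 5, 6, 7, 8, 11
0 first appears at level 2.

2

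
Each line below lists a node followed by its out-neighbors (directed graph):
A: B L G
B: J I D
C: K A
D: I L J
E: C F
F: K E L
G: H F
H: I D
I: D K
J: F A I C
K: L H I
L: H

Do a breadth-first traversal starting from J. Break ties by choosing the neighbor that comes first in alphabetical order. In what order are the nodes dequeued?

Visit J; enqueue A, C, F, I → queue [A, C, F, I]
Visit A; enqueue B, G, L → queue [C, F, I, B, G, L]
Visit C; enqueue K → queue [F, I, B, G, L, K]
Visit F; enqueue E → queue [I, B, G, L, K, E]
Visit I; enqueue D → queue [B, G, L, K, E, D]
Visit B → queue [G, L, K, E, D]
Visit G; enqueue H → queue [L, K, E, D, H]
Visit L → queue [K, E, D, H]
Visit K → queue [E, D, H]
Visit E → queue [D, H]
Visit D → queue [H]
Visit H → queue []

J -> A -> C -> F -> I -> B -> G -> L -> K -> E -> D -> H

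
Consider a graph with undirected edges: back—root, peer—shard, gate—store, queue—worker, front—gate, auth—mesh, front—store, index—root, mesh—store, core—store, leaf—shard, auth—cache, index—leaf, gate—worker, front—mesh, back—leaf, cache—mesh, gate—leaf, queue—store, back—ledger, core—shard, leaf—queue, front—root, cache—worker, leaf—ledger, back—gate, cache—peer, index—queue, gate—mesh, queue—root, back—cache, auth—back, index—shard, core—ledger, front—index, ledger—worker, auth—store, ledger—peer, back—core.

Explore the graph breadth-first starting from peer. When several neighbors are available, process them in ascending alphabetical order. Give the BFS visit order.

Visit peer; enqueue cache, ledger, shard → queue [cache, ledger, shard]
Visit cache; enqueue auth, back, mesh, worker → queue [ledger, shard, auth, back, mesh, worker]
Visit ledger; enqueue core, leaf → queue [shard, auth, back, mesh, worker, core, leaf]
Visit shard; enqueue index → queue [auth, back, mesh, worker, core, leaf, index]
Visit auth; enqueue store → queue [back, mesh, worker, core, leaf, index, store]
Visit back; enqueue gate, root → queue [mesh, worker, core, leaf, index, store, gate, root]
Visit mesh; enqueue front → queue [worker, core, leaf, index, store, gate, root, front]
Visit worker; enqueue queue → queue [core, leaf, index, store, gate, root, front, queue]
Visit core → queue [leaf, index, store, gate, root, front, queue]
Visit leaf → queue [index, store, gate, root, front, queue]
Visit index → queue [store, gate, root, front, queue]
Visit store → queue [gate, root, front, queue]
Visit gate → queue [root, front, queue]
Visit root → queue [front, queue]
Visit front → queue [queue]
Visit queue → queue []

peer cache ledger shard auth back mesh worker core leaf index store gate root front queue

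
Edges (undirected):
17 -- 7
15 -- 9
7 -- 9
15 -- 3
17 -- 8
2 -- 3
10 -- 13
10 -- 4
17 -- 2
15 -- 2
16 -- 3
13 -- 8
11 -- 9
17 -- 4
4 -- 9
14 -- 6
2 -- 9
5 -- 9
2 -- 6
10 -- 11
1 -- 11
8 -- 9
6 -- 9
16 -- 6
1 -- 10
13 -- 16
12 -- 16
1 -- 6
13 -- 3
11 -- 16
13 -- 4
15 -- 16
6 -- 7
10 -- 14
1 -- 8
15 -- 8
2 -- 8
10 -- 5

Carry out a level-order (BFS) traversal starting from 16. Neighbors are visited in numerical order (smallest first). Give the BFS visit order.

Visit 16; enqueue 3, 6, 11, 12, 13, 15 → queue [3, 6, 11, 12, 13, 15]
Visit 3; enqueue 2 → queue [6, 11, 12, 13, 15, 2]
Visit 6; enqueue 1, 7, 9, 14 → queue [11, 12, 13, 15, 2, 1, 7, 9, 14]
Visit 11; enqueue 10 → queue [12, 13, 15, 2, 1, 7, 9, 14, 10]
Visit 12 → queue [13, 15, 2, 1, 7, 9, 14, 10]
Visit 13; enqueue 4, 8 → queue [15, 2, 1, 7, 9, 14, 10, 4, 8]
Visit 15 → queue [2, 1, 7, 9, 14, 10, 4, 8]
Visit 2; enqueue 17 → queue [1, 7, 9, 14, 10, 4, 8, 17]
Visit 1 → queue [7, 9, 14, 10, 4, 8, 17]
Visit 7 → queue [9, 14, 10, 4, 8, 17]
Visit 9; enqueue 5 → queue [14, 10, 4, 8, 17, 5]
Visit 14 → queue [10, 4, 8, 17, 5]
Visit 10 → queue [4, 8, 17, 5]
Visit 4 → queue [8, 17, 5]
Visit 8 → queue [17, 5]
Visit 17 → queue [5]
Visit 5 → queue []

16, 3, 6, 11, 12, 13, 15, 2, 1, 7, 9, 14, 10, 4, 8, 17, 5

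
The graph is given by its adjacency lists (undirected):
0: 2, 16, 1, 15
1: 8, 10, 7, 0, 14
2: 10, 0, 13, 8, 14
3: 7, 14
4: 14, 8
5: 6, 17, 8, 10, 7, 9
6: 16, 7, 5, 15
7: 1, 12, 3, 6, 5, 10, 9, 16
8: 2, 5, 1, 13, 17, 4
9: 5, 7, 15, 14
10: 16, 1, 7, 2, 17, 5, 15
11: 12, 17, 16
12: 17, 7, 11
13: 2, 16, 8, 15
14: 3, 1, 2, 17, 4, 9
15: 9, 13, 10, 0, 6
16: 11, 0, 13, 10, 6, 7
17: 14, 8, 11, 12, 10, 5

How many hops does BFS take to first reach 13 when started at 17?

Level 0: 17
Level 1: 5, 8, 10, 11, 12, 14
Level 2: 1, 2, 3, 4, 6, 7, 9, 13, 15, 16
Level 3: 0
13 first appears at level 2.

2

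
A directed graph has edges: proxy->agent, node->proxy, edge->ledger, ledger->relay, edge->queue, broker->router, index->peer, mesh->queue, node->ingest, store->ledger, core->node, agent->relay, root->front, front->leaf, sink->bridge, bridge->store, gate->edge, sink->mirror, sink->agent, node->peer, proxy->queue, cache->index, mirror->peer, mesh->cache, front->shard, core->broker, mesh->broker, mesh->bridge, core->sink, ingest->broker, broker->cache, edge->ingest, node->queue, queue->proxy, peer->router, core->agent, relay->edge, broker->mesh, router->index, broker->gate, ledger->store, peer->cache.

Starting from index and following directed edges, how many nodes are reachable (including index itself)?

4

BFS from index visits: index, peer, cache, router
Reachable nodes: 4 of 24 total.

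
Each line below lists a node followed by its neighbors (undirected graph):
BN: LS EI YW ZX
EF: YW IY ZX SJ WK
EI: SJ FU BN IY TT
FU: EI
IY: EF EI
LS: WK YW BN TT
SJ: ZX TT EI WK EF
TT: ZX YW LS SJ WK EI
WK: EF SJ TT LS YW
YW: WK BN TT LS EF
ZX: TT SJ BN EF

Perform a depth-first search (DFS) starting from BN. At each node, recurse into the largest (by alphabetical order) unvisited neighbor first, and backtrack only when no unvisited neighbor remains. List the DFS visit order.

Visit BN
BN → ZX
ZX → TT
TT → YW
YW → WK
WK → SJ
SJ → EI
EI → IY
IY → EF
EI → FU
WK → LS

BN ZX TT YW WK SJ EI IY EF FU LS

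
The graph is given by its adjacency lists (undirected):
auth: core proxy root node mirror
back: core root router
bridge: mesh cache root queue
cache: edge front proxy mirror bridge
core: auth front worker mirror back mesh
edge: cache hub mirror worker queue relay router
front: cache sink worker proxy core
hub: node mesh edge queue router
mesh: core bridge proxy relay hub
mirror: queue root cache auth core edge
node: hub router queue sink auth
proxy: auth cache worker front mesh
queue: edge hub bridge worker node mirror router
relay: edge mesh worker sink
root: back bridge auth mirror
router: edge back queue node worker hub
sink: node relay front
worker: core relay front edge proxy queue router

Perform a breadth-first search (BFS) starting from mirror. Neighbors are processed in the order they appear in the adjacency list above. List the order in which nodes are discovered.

mirror, queue, root, cache, auth, core, edge, hub, bridge, worker, node, router, back, front, proxy, mesh, relay, sink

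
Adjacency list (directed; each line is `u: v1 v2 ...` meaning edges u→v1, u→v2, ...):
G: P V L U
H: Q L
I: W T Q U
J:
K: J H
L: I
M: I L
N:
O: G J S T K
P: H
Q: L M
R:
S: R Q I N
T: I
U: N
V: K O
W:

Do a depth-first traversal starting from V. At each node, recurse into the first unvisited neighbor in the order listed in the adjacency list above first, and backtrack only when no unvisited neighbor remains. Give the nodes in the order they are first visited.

Visit V
V → K
K → J
K → H
H → Q
Q → L
L → I
I → W
I → T
I → U
U → N
Q → M
V → O
O → G
G → P
O → S
S → R

V → K → J → H → Q → L → I → W → T → U → N → M → O → G → P → S → R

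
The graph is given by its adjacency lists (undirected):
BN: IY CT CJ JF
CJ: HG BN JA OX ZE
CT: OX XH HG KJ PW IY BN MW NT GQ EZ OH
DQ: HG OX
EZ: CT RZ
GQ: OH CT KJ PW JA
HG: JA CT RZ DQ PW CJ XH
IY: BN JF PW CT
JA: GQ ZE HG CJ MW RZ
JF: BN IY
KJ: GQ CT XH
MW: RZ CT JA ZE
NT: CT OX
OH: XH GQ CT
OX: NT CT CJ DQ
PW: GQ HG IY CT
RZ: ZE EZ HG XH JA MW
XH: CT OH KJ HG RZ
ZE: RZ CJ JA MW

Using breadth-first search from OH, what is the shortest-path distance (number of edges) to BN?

Level 0: OH
Level 1: CT, GQ, XH
Level 2: BN, EZ, HG, IY, JA, KJ, MW, NT, OX, PW, RZ
Level 3: CJ, DQ, JF, ZE
BN first appears at level 2.

2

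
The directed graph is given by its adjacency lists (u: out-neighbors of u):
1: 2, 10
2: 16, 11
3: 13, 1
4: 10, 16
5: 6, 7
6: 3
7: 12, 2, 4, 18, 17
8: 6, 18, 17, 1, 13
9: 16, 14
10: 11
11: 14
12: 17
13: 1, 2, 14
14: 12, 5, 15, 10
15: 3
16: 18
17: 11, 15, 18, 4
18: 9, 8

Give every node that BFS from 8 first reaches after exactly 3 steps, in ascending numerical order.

5, 12, 16

Level 0: 8
Level 1: 1, 6, 13, 17, 18
Level 2: 2, 3, 4, 9, 10, 11, 14, 15
Level 3: 5, 12, 16
Level 4: 7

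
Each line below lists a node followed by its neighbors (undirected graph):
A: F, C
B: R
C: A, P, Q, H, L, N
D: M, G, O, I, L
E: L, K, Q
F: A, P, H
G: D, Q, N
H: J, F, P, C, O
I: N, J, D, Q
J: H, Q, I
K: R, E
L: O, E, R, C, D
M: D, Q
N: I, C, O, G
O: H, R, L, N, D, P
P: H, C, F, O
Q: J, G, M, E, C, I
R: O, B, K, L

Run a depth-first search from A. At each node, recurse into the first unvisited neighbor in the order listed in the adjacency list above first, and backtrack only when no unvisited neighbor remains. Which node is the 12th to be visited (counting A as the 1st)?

B

Visit A
A → F
F → P
P → H
H → J
J → Q
Q → G
G → D
D → M
D → O
O → R
R → B
R → K
K → E
E → L
L → C
C → N
N → I

Visit order: A, F, P, H, J, Q, G, D, M, O, R, B, K, E, L, C, N, I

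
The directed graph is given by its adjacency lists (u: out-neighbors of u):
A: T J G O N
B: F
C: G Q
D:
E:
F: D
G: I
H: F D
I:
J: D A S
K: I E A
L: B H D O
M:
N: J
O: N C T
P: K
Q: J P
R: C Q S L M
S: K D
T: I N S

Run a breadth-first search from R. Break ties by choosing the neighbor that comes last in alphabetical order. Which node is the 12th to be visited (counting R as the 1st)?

Visit R; enqueue S, Q, M, L, C → queue [S, Q, M, L, C]
Visit S; enqueue K, D → queue [Q, M, L, C, K, D]
Visit Q; enqueue P, J → queue [M, L, C, K, D, P, J]
Visit M → queue [L, C, K, D, P, J]
Visit L; enqueue O, H, B → queue [C, K, D, P, J, O, H, B]
Visit C; enqueue G → queue [K, D, P, J, O, H, B, G]
Visit K; enqueue I, E, A → queue [D, P, J, O, H, B, G, I, E, A]
Visit D → queue [P, J, O, H, B, G, I, E, A]
Visit P → queue [J, O, H, B, G, I, E, A]
Visit J → queue [O, H, B, G, I, E, A]
Visit O; enqueue T, N → queue [H, B, G, I, E, A, T, N]
Visit H; enqueue F → queue [B, G, I, E, A, T, N, F]
Visit B → queue [G, I, E, A, T, N, F]
Visit G → queue [I, E, A, T, N, F]
Visit I → queue [E, A, T, N, F]
Visit E → queue [A, T, N, F]
Visit A → queue [T, N, F]
Visit T → queue [N, F]
Visit N → queue [F]
Visit F → queue []

Visit order: R, S, Q, M, L, C, K, D, P, J, O, H, B, G, I, E, A, T, N, F

H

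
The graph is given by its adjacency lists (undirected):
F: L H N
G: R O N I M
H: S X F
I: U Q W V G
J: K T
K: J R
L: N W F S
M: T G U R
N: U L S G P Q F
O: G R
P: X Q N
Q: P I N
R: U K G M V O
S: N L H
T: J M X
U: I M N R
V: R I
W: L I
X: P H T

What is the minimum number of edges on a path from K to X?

Level 0: K
Level 1: J, R
Level 2: G, M, O, T, U, V
Level 3: I, N, X
Level 4: F, H, L, P, Q, S, W
X first appears at level 3.

3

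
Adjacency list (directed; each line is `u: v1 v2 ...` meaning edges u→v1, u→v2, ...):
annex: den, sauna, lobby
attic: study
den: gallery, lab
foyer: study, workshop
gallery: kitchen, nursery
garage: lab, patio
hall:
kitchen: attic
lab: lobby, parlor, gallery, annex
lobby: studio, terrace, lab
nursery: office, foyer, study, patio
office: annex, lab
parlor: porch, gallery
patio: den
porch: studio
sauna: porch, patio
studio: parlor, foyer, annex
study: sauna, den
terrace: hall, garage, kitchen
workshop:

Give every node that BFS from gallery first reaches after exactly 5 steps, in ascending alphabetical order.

studio, terrace

Level 0: gallery
Level 1: kitchen, nursery
Level 2: attic, foyer, office, patio, study
Level 3: annex, den, lab, sauna, workshop
Level 4: lobby, parlor, porch
Level 5: studio, terrace
Level 6: garage, hall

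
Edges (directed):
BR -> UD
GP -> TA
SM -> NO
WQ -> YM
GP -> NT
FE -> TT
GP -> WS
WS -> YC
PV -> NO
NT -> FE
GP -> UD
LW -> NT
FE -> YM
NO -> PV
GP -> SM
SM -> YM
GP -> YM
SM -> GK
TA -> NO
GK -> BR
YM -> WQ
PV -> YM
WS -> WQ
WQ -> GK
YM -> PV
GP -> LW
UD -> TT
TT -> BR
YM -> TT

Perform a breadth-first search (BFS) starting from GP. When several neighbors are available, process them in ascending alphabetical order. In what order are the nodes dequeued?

GP, LW, NT, SM, TA, UD, WS, YM, FE, GK, NO, TT, WQ, YC, PV, BR

Visit GP; enqueue LW, NT, SM, TA, UD, WS, YM → queue [LW, NT, SM, TA, UD, WS, YM]
Visit LW → queue [NT, SM, TA, UD, WS, YM]
Visit NT; enqueue FE → queue [SM, TA, UD, WS, YM, FE]
Visit SM; enqueue GK, NO → queue [TA, UD, WS, YM, FE, GK, NO]
Visit TA → queue [UD, WS, YM, FE, GK, NO]
Visit UD; enqueue TT → queue [WS, YM, FE, GK, NO, TT]
Visit WS; enqueue WQ, YC → queue [YM, FE, GK, NO, TT, WQ, YC]
Visit YM; enqueue PV → queue [FE, GK, NO, TT, WQ, YC, PV]
Visit FE → queue [GK, NO, TT, WQ, YC, PV]
Visit GK; enqueue BR → queue [NO, TT, WQ, YC, PV, BR]
Visit NO → queue [TT, WQ, YC, PV, BR]
Visit TT → queue [WQ, YC, PV, BR]
Visit WQ → queue [YC, PV, BR]
Visit YC → queue [PV, BR]
Visit PV → queue [BR]
Visit BR → queue []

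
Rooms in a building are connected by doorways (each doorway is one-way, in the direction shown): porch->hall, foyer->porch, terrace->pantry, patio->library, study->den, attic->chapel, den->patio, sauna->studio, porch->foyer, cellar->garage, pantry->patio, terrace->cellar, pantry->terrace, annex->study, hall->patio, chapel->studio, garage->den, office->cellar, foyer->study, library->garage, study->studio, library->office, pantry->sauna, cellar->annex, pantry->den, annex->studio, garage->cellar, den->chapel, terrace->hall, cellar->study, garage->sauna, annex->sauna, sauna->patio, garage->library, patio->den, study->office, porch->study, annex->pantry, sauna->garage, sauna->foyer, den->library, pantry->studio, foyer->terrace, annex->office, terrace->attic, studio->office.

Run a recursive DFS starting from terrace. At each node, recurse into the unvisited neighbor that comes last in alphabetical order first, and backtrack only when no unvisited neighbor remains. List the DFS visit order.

terrace pantry studio office cellar study den patio library garage sauna foyer porch hall chapel annex attic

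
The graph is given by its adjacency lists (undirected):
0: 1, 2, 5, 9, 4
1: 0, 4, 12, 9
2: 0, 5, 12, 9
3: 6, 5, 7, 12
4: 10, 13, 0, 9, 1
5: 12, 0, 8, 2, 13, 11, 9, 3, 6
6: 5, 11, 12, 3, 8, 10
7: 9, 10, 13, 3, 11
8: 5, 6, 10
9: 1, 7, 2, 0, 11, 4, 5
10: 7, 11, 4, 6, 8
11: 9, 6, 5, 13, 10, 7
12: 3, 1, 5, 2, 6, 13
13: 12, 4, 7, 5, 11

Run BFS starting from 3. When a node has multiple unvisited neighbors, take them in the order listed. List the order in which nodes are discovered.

Visit 3; enqueue 6, 5, 7, 12 → queue [6, 5, 7, 12]
Visit 6; enqueue 11, 8, 10 → queue [5, 7, 12, 11, 8, 10]
Visit 5; enqueue 0, 2, 13, 9 → queue [7, 12, 11, 8, 10, 0, 2, 13, 9]
Visit 7 → queue [12, 11, 8, 10, 0, 2, 13, 9]
Visit 12; enqueue 1 → queue [11, 8, 10, 0, 2, 13, 9, 1]
Visit 11 → queue [8, 10, 0, 2, 13, 9, 1]
Visit 8 → queue [10, 0, 2, 13, 9, 1]
Visit 10; enqueue 4 → queue [0, 2, 13, 9, 1, 4]
Visit 0 → queue [2, 13, 9, 1, 4]
Visit 2 → queue [13, 9, 1, 4]
Visit 13 → queue [9, 1, 4]
Visit 9 → queue [1, 4]
Visit 1 → queue [4]
Visit 4 → queue []

3 → 6 → 5 → 7 → 12 → 11 → 8 → 10 → 0 → 2 → 13 → 9 → 1 → 4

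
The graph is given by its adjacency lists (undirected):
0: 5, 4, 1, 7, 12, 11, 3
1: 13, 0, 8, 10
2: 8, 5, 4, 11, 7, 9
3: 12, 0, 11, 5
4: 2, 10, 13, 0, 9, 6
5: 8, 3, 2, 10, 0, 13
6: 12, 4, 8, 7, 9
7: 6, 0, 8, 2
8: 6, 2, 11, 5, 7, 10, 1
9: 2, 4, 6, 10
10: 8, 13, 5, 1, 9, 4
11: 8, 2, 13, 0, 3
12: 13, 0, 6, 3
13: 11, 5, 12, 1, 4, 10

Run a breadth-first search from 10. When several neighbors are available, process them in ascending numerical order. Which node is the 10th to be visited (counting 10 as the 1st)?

Visit 10; enqueue 1, 4, 5, 8, 9, 13 → queue [1, 4, 5, 8, 9, 13]
Visit 1; enqueue 0 → queue [4, 5, 8, 9, 13, 0]
Visit 4; enqueue 2, 6 → queue [5, 8, 9, 13, 0, 2, 6]
Visit 5; enqueue 3 → queue [8, 9, 13, 0, 2, 6, 3]
Visit 8; enqueue 7, 11 → queue [9, 13, 0, 2, 6, 3, 7, 11]
Visit 9 → queue [13, 0, 2, 6, 3, 7, 11]
Visit 13; enqueue 12 → queue [0, 2, 6, 3, 7, 11, 12]
Visit 0 → queue [2, 6, 3, 7, 11, 12]
Visit 2 → queue [6, 3, 7, 11, 12]
Visit 6 → queue [3, 7, 11, 12]
Visit 3 → queue [7, 11, 12]
Visit 7 → queue [11, 12]
Visit 11 → queue [12]
Visit 12 → queue []

Visit order: 10, 1, 4, 5, 8, 9, 13, 0, 2, 6, 3, 7, 11, 12

6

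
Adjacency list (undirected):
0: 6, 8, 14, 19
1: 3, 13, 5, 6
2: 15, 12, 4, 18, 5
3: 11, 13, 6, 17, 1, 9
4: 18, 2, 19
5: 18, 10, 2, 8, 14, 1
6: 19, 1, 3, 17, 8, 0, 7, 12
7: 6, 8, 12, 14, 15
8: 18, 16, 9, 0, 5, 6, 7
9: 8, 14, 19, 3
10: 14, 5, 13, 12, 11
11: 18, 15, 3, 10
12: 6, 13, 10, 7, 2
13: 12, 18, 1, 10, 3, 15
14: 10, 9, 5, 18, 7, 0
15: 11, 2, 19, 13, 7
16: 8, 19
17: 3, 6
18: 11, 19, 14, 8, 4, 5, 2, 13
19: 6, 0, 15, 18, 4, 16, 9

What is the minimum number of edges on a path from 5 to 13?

Level 0: 5
Level 1: 1, 2, 8, 10, 14, 18
Level 2: 0, 3, 4, 6, 7, 9, 11, 12, 13, 15, 16, 19
Level 3: 17
13 first appears at level 2.

2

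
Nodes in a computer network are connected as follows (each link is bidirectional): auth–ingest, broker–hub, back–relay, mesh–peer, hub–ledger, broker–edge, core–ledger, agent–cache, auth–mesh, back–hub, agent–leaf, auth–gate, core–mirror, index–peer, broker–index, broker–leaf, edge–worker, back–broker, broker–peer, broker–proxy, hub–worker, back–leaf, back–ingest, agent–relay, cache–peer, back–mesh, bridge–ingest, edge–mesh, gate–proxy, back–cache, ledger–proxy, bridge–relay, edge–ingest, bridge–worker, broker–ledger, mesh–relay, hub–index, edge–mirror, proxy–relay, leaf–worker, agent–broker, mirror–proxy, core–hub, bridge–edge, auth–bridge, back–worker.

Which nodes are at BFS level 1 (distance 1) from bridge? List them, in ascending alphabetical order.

Level 0: bridge
Level 1: auth, edge, ingest, relay, worker
Level 2: agent, back, broker, gate, hub, leaf, mesh, mirror, proxy
Level 3: cache, core, index, ledger, peer

auth, edge, ingest, relay, worker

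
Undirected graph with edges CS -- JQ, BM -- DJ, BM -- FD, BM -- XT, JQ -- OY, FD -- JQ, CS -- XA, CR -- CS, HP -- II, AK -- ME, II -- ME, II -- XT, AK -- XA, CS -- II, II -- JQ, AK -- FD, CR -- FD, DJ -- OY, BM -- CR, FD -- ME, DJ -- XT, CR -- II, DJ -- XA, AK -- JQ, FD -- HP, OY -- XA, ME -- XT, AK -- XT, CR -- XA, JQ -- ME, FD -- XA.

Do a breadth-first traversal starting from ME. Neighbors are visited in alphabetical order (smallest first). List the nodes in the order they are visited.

ME, AK, FD, II, JQ, XT, XA, BM, CR, HP, CS, OY, DJ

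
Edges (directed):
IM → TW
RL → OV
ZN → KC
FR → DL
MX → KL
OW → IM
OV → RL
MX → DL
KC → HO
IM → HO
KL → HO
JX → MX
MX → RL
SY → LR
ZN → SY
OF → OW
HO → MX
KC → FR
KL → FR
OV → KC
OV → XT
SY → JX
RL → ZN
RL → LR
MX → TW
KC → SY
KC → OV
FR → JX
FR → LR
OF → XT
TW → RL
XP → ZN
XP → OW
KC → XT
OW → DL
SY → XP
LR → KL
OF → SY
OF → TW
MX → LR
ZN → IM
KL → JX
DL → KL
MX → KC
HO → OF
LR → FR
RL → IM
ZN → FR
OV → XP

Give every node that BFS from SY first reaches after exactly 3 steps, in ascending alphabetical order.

DL, HO, IM, KC, RL, TW

Level 0: SY
Level 1: JX, LR, XP
Level 2: FR, KL, MX, OW, ZN
Level 3: DL, HO, IM, KC, RL, TW
Level 4: OF, OV, XT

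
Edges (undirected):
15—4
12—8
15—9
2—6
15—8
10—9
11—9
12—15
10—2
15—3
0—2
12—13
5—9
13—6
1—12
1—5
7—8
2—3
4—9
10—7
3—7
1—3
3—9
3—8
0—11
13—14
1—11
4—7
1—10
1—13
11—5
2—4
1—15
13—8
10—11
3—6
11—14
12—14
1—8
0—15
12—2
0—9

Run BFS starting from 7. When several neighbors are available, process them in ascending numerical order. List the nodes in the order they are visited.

7, 3, 4, 8, 10, 1, 2, 6, 9, 15, 12, 13, 11, 5, 0, 14

Visit 7; enqueue 3, 4, 8, 10 → queue [3, 4, 8, 10]
Visit 3; enqueue 1, 2, 6, 9, 15 → queue [4, 8, 10, 1, 2, 6, 9, 15]
Visit 4 → queue [8, 10, 1, 2, 6, 9, 15]
Visit 8; enqueue 12, 13 → queue [10, 1, 2, 6, 9, 15, 12, 13]
Visit 10; enqueue 11 → queue [1, 2, 6, 9, 15, 12, 13, 11]
Visit 1; enqueue 5 → queue [2, 6, 9, 15, 12, 13, 11, 5]
Visit 2; enqueue 0 → queue [6, 9, 15, 12, 13, 11, 5, 0]
Visit 6 → queue [9, 15, 12, 13, 11, 5, 0]
Visit 9 → queue [15, 12, 13, 11, 5, 0]
Visit 15 → queue [12, 13, 11, 5, 0]
Visit 12; enqueue 14 → queue [13, 11, 5, 0, 14]
Visit 13 → queue [11, 5, 0, 14]
Visit 11 → queue [5, 0, 14]
Visit 5 → queue [0, 14]
Visit 0 → queue [14]
Visit 14 → queue []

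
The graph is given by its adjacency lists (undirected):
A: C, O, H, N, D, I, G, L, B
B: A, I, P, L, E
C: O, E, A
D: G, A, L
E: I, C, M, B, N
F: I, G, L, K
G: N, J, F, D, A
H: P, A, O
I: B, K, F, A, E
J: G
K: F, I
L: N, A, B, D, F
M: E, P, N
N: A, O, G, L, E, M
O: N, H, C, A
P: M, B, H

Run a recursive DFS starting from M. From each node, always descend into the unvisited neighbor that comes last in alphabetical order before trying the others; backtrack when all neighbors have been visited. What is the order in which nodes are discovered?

Visit M
M → P
P → H
H → O
O → N
N → L
L → F
F → K
K → I
I → E
E → C
C → A
A → G
G → J
G → D
A → B

M → P → H → O → N → L → F → K → I → E → C → A → G → J → D → B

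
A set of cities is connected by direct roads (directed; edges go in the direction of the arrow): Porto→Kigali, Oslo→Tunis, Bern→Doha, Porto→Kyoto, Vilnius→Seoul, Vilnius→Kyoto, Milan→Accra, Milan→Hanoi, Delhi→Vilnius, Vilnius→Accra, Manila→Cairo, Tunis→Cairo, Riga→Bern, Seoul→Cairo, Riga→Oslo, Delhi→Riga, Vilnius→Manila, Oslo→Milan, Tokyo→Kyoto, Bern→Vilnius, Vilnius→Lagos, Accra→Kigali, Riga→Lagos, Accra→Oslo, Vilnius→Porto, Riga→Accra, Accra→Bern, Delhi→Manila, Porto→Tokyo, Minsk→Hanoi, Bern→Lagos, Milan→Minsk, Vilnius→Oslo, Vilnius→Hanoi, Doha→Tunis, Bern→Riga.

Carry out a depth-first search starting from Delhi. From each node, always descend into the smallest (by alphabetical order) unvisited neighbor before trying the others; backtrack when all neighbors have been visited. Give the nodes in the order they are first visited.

Visit Delhi
Delhi → Manila
Manila → Cairo
Delhi → Riga
Riga → Accra
Accra → Bern
Bern → Doha
Doha → Tunis
Bern → Lagos
Bern → Vilnius
Vilnius → Hanoi
Vilnius → Kyoto
Vilnius → Oslo
Oslo → Milan
Milan → Minsk
Vilnius → Porto
Porto → Kigali
Porto → Tokyo
Vilnius → Seoul

Delhi → Manila → Cairo → Riga → Accra → Bern → Doha → Tunis → Lagos → Vilnius → Hanoi → Kyoto → Oslo → Milan → Minsk → Porto → Kigali → Tokyo → Seoul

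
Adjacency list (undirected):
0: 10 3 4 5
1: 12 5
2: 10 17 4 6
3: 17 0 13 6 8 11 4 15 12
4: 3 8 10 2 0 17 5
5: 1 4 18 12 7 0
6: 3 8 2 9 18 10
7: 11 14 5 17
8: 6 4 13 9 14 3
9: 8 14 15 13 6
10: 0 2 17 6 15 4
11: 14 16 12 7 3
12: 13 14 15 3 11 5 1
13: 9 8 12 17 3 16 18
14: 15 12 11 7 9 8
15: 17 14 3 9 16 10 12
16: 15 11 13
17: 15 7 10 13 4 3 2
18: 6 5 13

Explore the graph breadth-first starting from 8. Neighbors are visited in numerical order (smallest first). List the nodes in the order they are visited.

Visit 8; enqueue 3, 4, 6, 9, 13, 14 → queue [3, 4, 6, 9, 13, 14]
Visit 3; enqueue 0, 11, 12, 15, 17 → queue [4, 6, 9, 13, 14, 0, 11, 12, 15, 17]
Visit 4; enqueue 2, 5, 10 → queue [6, 9, 13, 14, 0, 11, 12, 15, 17, 2, 5, 10]
Visit 6; enqueue 18 → queue [9, 13, 14, 0, 11, 12, 15, 17, 2, 5, 10, 18]
Visit 9 → queue [13, 14, 0, 11, 12, 15, 17, 2, 5, 10, 18]
Visit 13; enqueue 16 → queue [14, 0, 11, 12, 15, 17, 2, 5, 10, 18, 16]
Visit 14; enqueue 7 → queue [0, 11, 12, 15, 17, 2, 5, 10, 18, 16, 7]
Visit 0 → queue [11, 12, 15, 17, 2, 5, 10, 18, 16, 7]
Visit 11 → queue [12, 15, 17, 2, 5, 10, 18, 16, 7]
Visit 12; enqueue 1 → queue [15, 17, 2, 5, 10, 18, 16, 7, 1]
Visit 15 → queue [17, 2, 5, 10, 18, 16, 7, 1]
Visit 17 → queue [2, 5, 10, 18, 16, 7, 1]
Visit 2 → queue [5, 10, 18, 16, 7, 1]
Visit 5 → queue [10, 18, 16, 7, 1]
Visit 10 → queue [18, 16, 7, 1]
Visit 18 → queue [16, 7, 1]
Visit 16 → queue [7, 1]
Visit 7 → queue [1]
Visit 1 → queue []

8, 3, 4, 6, 9, 13, 14, 0, 11, 12, 15, 17, 2, 5, 10, 18, 16, 7, 1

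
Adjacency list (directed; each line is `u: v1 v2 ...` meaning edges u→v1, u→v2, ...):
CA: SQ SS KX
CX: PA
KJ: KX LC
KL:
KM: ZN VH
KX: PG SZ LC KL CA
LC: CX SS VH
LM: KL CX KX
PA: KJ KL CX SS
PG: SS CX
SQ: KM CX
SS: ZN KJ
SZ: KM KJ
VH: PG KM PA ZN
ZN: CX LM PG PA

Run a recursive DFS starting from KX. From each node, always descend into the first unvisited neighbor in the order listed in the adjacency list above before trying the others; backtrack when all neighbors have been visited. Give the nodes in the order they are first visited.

KX → PG → SS → ZN → CX → PA → KJ → LC → VH → KM → KL → LM → SZ → CA → SQ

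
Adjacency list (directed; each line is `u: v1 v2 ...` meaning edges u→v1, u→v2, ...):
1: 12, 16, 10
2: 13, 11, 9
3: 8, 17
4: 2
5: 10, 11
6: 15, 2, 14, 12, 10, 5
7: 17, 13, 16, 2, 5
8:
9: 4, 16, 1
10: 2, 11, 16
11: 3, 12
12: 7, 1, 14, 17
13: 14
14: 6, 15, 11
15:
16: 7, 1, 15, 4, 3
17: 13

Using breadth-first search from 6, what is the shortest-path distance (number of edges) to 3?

3

Level 0: 6
Level 1: 2, 5, 10, 12, 14, 15
Level 2: 1, 7, 9, 11, 13, 16, 17
Level 3: 3, 4
Level 4: 8
3 first appears at level 3.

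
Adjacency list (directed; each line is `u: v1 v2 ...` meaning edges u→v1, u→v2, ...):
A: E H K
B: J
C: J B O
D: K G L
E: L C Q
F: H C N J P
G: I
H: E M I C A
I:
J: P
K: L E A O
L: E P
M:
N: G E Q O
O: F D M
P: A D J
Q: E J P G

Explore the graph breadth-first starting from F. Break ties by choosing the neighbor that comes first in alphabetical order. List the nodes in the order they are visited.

Visit F; enqueue C, H, J, N, P → queue [C, H, J, N, P]
Visit C; enqueue B, O → queue [H, J, N, P, B, O]
Visit H; enqueue A, E, I, M → queue [J, N, P, B, O, A, E, I, M]
Visit J → queue [N, P, B, O, A, E, I, M]
Visit N; enqueue G, Q → queue [P, B, O, A, E, I, M, G, Q]
Visit P; enqueue D → queue [B, O, A, E, I, M, G, Q, D]
Visit B → queue [O, A, E, I, M, G, Q, D]
Visit O → queue [A, E, I, M, G, Q, D]
Visit A; enqueue K → queue [E, I, M, G, Q, D, K]
Visit E; enqueue L → queue [I, M, G, Q, D, K, L]
Visit I → queue [M, G, Q, D, K, L]
Visit M → queue [G, Q, D, K, L]
Visit G → queue [Q, D, K, L]
Visit Q → queue [D, K, L]
Visit D → queue [K, L]
Visit K → queue [L]
Visit L → queue []

F C H J N P B O A E I M G Q D K L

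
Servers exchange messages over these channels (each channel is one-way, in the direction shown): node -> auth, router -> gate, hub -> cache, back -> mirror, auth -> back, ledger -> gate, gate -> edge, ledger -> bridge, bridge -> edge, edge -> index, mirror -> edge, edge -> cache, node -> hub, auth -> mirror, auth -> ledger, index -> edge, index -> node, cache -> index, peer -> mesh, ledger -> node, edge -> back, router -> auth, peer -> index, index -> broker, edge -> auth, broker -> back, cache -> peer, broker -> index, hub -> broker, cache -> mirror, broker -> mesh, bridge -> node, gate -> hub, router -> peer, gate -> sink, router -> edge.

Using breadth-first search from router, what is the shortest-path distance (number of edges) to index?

2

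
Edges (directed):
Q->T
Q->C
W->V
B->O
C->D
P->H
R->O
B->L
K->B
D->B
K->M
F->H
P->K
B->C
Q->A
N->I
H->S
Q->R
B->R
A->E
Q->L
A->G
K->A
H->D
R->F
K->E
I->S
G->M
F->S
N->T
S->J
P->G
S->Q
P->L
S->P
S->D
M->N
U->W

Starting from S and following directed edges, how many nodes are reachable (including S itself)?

20

BFS from S visits: S, Q, P, J, D, T, R, L, C, A, K, H, G, B, O, F, E, M, N, I
Reachable nodes: 20 of 23 total.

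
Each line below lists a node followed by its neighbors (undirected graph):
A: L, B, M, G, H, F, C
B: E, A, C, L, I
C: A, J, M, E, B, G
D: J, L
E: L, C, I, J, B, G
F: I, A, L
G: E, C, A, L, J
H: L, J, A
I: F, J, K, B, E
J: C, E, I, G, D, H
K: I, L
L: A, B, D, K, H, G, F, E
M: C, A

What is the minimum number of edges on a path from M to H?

2

Level 0: M
Level 1: A, C
Level 2: B, E, F, G, H, J, L
Level 3: D, I, K
H first appears at level 2.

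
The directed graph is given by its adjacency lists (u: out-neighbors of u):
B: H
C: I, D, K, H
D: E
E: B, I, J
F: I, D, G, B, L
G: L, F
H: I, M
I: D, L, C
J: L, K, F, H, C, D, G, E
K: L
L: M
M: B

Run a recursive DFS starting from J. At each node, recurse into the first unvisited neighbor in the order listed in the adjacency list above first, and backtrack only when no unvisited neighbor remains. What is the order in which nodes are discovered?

Visit J
J → L
L → M
M → B
B → H
H → I
I → D
D → E
I → C
C → K
J → F
F → G

J, L, M, B, H, I, D, E, C, K, F, G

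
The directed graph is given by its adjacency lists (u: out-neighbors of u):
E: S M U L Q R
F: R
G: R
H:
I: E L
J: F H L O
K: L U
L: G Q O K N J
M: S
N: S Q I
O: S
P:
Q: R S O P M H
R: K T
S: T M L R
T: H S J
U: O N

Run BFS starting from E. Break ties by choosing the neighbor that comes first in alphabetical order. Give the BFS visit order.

Visit E; enqueue L, M, Q, R, S, U → queue [L, M, Q, R, S, U]
Visit L; enqueue G, J, K, N, O → queue [M, Q, R, S, U, G, J, K, N, O]
Visit M → queue [Q, R, S, U, G, J, K, N, O]
Visit Q; enqueue H, P → queue [R, S, U, G, J, K, N, O, H, P]
Visit R; enqueue T → queue [S, U, G, J, K, N, O, H, P, T]
Visit S → queue [U, G, J, K, N, O, H, P, T]
Visit U → queue [G, J, K, N, O, H, P, T]
Visit G → queue [J, K, N, O, H, P, T]
Visit J; enqueue F → queue [K, N, O, H, P, T, F]
Visit K → queue [N, O, H, P, T, F]
Visit N; enqueue I → queue [O, H, P, T, F, I]
Visit O → queue [H, P, T, F, I]
Visit H → queue [P, T, F, I]
Visit P → queue [T, F, I]
Visit T → queue [F, I]
Visit F → queue [I]
Visit I → queue []

E, L, M, Q, R, S, U, G, J, K, N, O, H, P, T, F, I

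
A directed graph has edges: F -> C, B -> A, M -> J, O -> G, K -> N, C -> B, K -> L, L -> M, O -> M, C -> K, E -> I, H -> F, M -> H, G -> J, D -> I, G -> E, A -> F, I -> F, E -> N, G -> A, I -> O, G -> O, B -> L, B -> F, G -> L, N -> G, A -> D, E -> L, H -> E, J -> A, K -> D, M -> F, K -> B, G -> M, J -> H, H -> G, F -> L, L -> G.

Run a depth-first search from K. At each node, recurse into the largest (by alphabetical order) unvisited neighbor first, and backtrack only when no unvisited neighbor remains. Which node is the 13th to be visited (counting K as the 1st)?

Visit K
K → N
N → G
G → O
O → M
M → J
J → H
H → F
F → L
F → C
C → B
B → A
A → D
D → I
H → E

Visit order: K, N, G, O, M, J, H, F, L, C, B, A, D, I, E

D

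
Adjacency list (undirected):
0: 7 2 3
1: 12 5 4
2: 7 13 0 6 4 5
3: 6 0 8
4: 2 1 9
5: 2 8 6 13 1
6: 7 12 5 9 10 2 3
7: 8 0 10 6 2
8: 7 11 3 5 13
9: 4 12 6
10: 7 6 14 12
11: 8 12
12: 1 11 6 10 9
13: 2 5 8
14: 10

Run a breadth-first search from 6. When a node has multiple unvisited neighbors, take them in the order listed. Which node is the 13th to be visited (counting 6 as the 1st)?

Visit 6; enqueue 7, 12, 5, 9, 10, 2, 3 → queue [7, 12, 5, 9, 10, 2, 3]
Visit 7; enqueue 8, 0 → queue [12, 5, 9, 10, 2, 3, 8, 0]
Visit 12; enqueue 1, 11 → queue [5, 9, 10, 2, 3, 8, 0, 1, 11]
Visit 5; enqueue 13 → queue [9, 10, 2, 3, 8, 0, 1, 11, 13]
Visit 9; enqueue 4 → queue [10, 2, 3, 8, 0, 1, 11, 13, 4]
Visit 10; enqueue 14 → queue [2, 3, 8, 0, 1, 11, 13, 4, 14]
Visit 2 → queue [3, 8, 0, 1, 11, 13, 4, 14]
Visit 3 → queue [8, 0, 1, 11, 13, 4, 14]
Visit 8 → queue [0, 1, 11, 13, 4, 14]
Visit 0 → queue [1, 11, 13, 4, 14]
Visit 1 → queue [11, 13, 4, 14]
Visit 11 → queue [13, 4, 14]
Visit 13 → queue [4, 14]
Visit 4 → queue [14]
Visit 14 → queue []

Visit order: 6, 7, 12, 5, 9, 10, 2, 3, 8, 0, 1, 11, 13, 4, 14

13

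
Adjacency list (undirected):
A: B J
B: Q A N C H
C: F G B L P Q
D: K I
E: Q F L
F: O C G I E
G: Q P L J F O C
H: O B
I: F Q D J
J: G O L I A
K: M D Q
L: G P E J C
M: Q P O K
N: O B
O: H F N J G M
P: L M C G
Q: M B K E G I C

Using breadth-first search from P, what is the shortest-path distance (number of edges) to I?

Level 0: P
Level 1: C, G, L, M
Level 2: B, E, F, J, K, O, Q
Level 3: A, D, H, I, N
I first appears at level 3.

3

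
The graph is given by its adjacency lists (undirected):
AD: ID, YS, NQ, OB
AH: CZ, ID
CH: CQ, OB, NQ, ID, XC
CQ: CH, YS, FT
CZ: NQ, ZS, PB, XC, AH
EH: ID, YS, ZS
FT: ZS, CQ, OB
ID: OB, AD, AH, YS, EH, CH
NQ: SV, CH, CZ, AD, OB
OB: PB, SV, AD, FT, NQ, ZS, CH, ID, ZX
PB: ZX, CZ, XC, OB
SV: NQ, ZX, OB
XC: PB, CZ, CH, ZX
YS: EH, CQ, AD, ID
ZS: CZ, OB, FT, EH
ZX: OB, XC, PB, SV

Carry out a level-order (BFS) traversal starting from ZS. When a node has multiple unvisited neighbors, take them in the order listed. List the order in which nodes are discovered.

Visit ZS; enqueue CZ, OB, FT, EH → queue [CZ, OB, FT, EH]
Visit CZ; enqueue NQ, PB, XC, AH → queue [OB, FT, EH, NQ, PB, XC, AH]
Visit OB; enqueue SV, AD, CH, ID, ZX → queue [FT, EH, NQ, PB, XC, AH, SV, AD, CH, ID, ZX]
Visit FT; enqueue CQ → queue [EH, NQ, PB, XC, AH, SV, AD, CH, ID, ZX, CQ]
Visit EH; enqueue YS → queue [NQ, PB, XC, AH, SV, AD, CH, ID, ZX, CQ, YS]
Visit NQ → queue [PB, XC, AH, SV, AD, CH, ID, ZX, CQ, YS]
Visit PB → queue [XC, AH, SV, AD, CH, ID, ZX, CQ, YS]
Visit XC → queue [AH, SV, AD, CH, ID, ZX, CQ, YS]
Visit AH → queue [SV, AD, CH, ID, ZX, CQ, YS]
Visit SV → queue [AD, CH, ID, ZX, CQ, YS]
Visit AD → queue [CH, ID, ZX, CQ, YS]
Visit CH → queue [ID, ZX, CQ, YS]
Visit ID → queue [ZX, CQ, YS]
Visit ZX → queue [CQ, YS]
Visit CQ → queue [YS]
Visit YS → queue []

ZS → CZ → OB → FT → EH → NQ → PB → XC → AH → SV → AD → CH → ID → ZX → CQ → YS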